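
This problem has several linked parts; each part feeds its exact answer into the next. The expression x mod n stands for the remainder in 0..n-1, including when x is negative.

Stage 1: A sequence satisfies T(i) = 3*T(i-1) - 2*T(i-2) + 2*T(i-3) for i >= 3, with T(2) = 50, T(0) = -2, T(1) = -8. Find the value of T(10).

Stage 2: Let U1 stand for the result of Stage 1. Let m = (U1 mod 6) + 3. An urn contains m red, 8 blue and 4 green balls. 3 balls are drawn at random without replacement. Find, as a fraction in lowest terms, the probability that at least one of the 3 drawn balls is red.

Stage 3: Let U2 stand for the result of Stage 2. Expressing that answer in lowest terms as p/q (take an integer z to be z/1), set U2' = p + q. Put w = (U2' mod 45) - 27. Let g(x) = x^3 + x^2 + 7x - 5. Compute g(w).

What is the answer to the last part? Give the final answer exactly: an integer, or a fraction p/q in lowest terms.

-13421

Stage 1: T(3) = 3*(50) - 2*(-8) + 2*(-2) = 162; iterating: T(3)=162, T(4)=370, T(5)=886, T(6)=2242, T(7)=5694, T(8)=14370, T(9)=36206, T(10)=91266; answer 91266
Stage 2: U1 = 91266; m = 3; total draws C(15,3) = 455; complement C(12,3) = 220; favorable 455 - 220 = 235; P = 47/91; answer 47/91
Stage 3: U2 = 47/91; threaded value p + q = 138; w = -24; 1*(-24)^3 + 1*(-24)^2 + 7*(-24)^1 - 5 = (-13824) + (576) + (-168) + (-5) = -13421; answer -13421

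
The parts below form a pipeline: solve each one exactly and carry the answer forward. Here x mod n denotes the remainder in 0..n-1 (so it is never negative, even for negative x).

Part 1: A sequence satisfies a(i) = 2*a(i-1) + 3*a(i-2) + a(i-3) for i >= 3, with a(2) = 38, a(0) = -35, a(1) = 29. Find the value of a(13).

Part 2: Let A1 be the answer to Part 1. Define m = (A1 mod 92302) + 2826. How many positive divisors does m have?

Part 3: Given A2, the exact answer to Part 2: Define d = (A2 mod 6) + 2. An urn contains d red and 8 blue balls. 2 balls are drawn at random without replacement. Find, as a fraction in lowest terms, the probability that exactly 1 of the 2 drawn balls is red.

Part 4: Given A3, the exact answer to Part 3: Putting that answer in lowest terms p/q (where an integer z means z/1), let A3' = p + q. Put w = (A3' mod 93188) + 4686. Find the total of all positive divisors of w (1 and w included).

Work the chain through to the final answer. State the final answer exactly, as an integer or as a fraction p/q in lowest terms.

6014

Part 1: a(3) = 2*(38) + 3*(29) + 1*(-35) = 128; iterating: a(3)=128, a(4)=399, a(5)=1220, a(6)=3765, a(7)=11589, a(8)=35693, a(9)=109918, a(10)=338504, a(11)=1042455, a(12)=3210340, a(13)=9886549; answer 9886549
Part 2: A1 = 9886549; m = 13061; 13061 = 37 * 353; number of divisors = (1+1) * (1+1) = 4; answer 4
Part 3: A2 = 4; d = 6; total draws C(14,2) = 91; favorable C(6,1)*C(8,1) = 48; P = 48/91; answer 48/91
Part 4: A3 = 48/91; threaded value p + q = 139; w = 4825; 4825 = 5^2 * 193; sigma = (1 + 5 + 25) * (1 + 193) = 31 * 194 = 6014; answer 6014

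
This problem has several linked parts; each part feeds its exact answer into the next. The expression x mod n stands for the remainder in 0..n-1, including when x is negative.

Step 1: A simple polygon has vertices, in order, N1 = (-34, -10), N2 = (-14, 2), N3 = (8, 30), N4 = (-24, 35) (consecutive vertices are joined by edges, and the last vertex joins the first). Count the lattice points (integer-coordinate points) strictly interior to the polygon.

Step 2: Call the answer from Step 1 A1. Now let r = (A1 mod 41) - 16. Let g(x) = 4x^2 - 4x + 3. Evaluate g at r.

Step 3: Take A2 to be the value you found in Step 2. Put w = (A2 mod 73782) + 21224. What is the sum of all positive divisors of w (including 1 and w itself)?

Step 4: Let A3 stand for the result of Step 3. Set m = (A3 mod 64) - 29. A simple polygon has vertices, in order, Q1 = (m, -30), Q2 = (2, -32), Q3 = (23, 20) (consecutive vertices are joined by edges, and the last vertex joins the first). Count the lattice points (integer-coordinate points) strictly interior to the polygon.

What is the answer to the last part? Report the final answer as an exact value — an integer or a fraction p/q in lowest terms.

Step 1: cross terms: (-34*2 - -14*-10)=-208, (-14*30 - 8*2)=-436, (8*35 - -24*30)=1000, (-24*-10 - -34*35)=1430; twice the area = |1786| = 1786; area = 893; boundary points = 4 + 2 + 1 + 5 = 12; strictly interior points = area - boundary/2 + 1 = 888; answer 888
Step 2: A1 = 888; r = 11; 4*(11)^2 - 4*(11)^1 + 3 = (484) + (-44) + (3) = 443; answer 443
Step 3: A2 = 443; w = 21667; 21667 = 47 * 461; sigma = (1 + 47) * (1 + 461) = 48 * 462 = 22176; answer 22176
Step 4: A3 = 22176; m = 3; cross terms: (3*-32 - 2*-30)=-36, (2*20 - 23*-32)=776, (23*-30 - 3*20)=-750; twice the area = |-10| = 10; area = 5; boundary points = 1 + 1 + 10 = 12; strictly interior points = area - boundary/2 + 1 = 0; answer 0

0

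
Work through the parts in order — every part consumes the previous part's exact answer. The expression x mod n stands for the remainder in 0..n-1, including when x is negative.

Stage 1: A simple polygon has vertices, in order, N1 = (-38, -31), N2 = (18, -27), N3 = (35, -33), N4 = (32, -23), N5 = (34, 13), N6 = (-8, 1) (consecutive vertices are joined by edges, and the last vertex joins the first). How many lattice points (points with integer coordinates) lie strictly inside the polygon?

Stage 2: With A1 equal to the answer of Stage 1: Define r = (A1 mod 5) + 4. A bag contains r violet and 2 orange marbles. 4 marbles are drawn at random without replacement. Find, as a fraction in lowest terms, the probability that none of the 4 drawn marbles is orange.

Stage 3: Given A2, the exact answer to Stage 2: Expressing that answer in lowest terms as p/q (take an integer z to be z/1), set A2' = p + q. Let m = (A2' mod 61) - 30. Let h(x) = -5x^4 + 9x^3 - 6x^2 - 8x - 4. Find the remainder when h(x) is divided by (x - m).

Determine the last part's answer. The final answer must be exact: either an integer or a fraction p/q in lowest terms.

-163492

Stage 1: cross terms: (-38*-27 - 18*-31)=1584, (18*-33 - 35*-27)=351, (35*-23 - 32*-33)=251, (32*13 - 34*-23)=1198, (34*1 - -8*13)=138, (-8*-31 - -38*1)=286; twice the area = |3808| = 3808; area = 1904; boundary points = 4 + 1 + 1 + 2 + 6 + 2 = 16; strictly interior points = area - boundary/2 + 1 = 1897; answer 1897
Stage 2: A1 = 1897; r = 6; total draws C(8,4) = 70; favorable C(6,4) = 15; P = 3/14; answer 3/14
Stage 3: A2 = 3/14; threaded value p + q = 17; m = -13; remainder = value at the root: -5*(-13)^4 + 9*(-13)^3 - 6*(-13)^2 - 8*(-13)^1 - 4 = (-142805) + (-19773) + (-1014) + (104) + (-4) = -163492; answer -163492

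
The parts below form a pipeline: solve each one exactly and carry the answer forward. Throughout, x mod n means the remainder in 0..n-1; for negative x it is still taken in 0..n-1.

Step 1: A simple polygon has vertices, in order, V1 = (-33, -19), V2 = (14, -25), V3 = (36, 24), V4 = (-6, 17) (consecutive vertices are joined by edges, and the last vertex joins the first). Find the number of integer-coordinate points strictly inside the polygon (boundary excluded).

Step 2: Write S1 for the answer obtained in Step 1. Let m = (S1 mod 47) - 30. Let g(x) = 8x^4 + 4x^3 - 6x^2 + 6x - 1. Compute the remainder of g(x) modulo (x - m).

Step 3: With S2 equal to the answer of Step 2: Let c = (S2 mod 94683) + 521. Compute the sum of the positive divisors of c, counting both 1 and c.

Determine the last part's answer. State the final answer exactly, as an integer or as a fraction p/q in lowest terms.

Step 1: cross terms: (-33*-25 - 14*-19)=1091, (14*24 - 36*-25)=1236, (36*17 - -6*24)=756, (-6*-19 - -33*17)=675; twice the area = |3758| = 3758; area = 1879; boundary points = 1 + 1 + 7 + 9 = 18; strictly interior points = area - boundary/2 + 1 = 1871; answer 1871
Step 2: S1 = 1871; m = 8; remainder = value at the root: 8*(8)^4 + 4*(8)^3 - 6*(8)^2 + 6*(8)^1 - 1 = (32768) + (2048) + (-384) + (48) + (-1) = 34479; answer 34479
Step 3: S2 = 34479; c = 35000; 35000 = 2^3 * 5^4 * 7; sigma = (1 + 2 + 4 + 8) * (1 + 5 + 25 + 125 + 625) * (1 + 7) = 15 * 781 * 8 = 93720; answer 93720

93720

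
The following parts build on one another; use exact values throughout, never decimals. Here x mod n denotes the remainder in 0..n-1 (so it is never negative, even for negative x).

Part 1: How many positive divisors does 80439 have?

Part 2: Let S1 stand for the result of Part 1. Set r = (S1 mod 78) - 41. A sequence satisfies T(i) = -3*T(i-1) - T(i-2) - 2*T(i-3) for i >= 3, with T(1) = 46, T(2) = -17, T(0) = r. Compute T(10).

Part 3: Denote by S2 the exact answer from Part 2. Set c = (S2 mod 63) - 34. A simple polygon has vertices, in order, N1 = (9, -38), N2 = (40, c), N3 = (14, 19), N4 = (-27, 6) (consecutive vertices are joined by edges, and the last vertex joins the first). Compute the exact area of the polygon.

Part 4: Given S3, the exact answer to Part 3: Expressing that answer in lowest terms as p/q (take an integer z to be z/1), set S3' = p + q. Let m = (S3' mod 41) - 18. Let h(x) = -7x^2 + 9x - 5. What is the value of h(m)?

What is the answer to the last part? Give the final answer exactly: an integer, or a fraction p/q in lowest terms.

Part 1: 80439 = 3 * 26813; number of divisors = (1+1) * (1+1) = 4; answer 4
Part 2: S1 = 4; r = -37; T(3) = -3*(-17) - 1*(46) - 2*(-37) = 79; iterating: T(3)=79, T(4)=-312, T(5)=891, T(6)=-2519, T(7)=7290, T(8)=-21133, T(9)=61147, T(10)=-176888; answer -176888
Part 3: S2 = -176888; c = -18; cross terms: (9*-18 - 40*-38)=1358, (40*19 - 14*-18)=1012, (14*6 - -27*19)=597, (-27*-38 - 9*6)=972; twice the area = |3939| = 3939; area = 3939/2; answer 3939/2
Part 4: S3 = 3939/2; threaded value p + q = 3941; m = -13; -7*(-13)^2 + 9*(-13)^1 - 5 = (-1183) + (-117) + (-5) = -1305; answer -1305

-1305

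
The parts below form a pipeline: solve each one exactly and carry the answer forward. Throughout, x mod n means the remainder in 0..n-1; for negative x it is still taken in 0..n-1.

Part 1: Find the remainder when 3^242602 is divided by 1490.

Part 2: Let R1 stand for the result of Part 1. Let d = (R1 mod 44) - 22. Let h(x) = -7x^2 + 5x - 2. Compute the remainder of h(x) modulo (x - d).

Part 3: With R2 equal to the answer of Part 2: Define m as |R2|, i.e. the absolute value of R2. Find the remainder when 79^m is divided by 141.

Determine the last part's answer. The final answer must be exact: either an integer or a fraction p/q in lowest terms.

136

Part 1: squarings mod 1490: 3^1=3, 3^2=9, 3^4=81, 3^8=601, 3^16=621, 3^32=1221, 3^64=841, 3^128=1021, 3^256=931, 3^512=1071, 3^1024=1231, 3^2048=31, 3^4096=961, 3^8192=1211, 3^16384=361, 3^32768=691, 3^65536=681, 3^131072=371; 3^242602 = 3^2 * 3^8 * 3^32 * 3^128 * 3^256 * 3^512 * 3^4096 * 3^8192 * 3^32768 * 3^65536 * 3^131072 = 1129 (mod 1490); answer 1129
Part 2: R1 = 1129; d = 7; remainder = value at the root: -7*(7)^2 + 5*(7)^1 - 2 = (-343) + (35) + (-2) = -310; answer -310
Part 3: R2 = -310; m = 310; squarings mod 141: 79^1=79, 79^2=37, 79^4=100, 79^8=130, 79^16=121, 79^32=118, 79^64=106, 79^128=97, 79^256=103; 79^310 = 79^2 * 79^4 * 79^16 * 79^32 * 79^256 = 136 (mod 141); answer 136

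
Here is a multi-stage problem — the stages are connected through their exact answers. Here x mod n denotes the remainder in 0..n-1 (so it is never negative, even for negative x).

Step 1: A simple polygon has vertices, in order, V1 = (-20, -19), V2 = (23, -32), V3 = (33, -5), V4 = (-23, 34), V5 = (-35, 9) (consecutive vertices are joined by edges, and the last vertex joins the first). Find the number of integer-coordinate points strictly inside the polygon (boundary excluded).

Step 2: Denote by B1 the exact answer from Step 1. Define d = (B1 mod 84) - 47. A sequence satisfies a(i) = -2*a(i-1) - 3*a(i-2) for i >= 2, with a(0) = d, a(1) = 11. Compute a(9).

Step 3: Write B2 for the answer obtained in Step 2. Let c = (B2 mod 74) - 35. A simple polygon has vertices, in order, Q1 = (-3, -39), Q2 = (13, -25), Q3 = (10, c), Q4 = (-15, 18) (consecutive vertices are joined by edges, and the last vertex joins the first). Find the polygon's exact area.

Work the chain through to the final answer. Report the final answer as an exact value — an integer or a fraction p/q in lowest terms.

2491/2

Step 1: cross terms: (-20*-32 - 23*-19)=1077, (23*-5 - 33*-32)=941, (33*34 - -23*-5)=1007, (-23*9 - -35*34)=983, (-35*-19 - -20*9)=845; twice the area = |4853| = 4853; area = 4853/2; boundary points = 1 + 1 + 1 + 1 + 1 = 5; strictly interior points = area - boundary/2 + 1 = 2425; answer 2425
Step 2: B1 = 2425; d = 26; a(2) = -2*(11) - 3*(26) = -100; iterating: a(2)=-100, a(3)=167, a(4)=-34, a(5)=-433, a(6)=968, a(7)=-637, a(8)=-1630, a(9)=5171; answer 5171
Step 3: B2 = 5171; c = 30; cross terms: (-3*-25 - 13*-39)=582, (13*30 - 10*-25)=640, (10*18 - -15*30)=630, (-15*-39 - -3*18)=639; twice the area = |2491| = 2491; area = 2491/2; answer 2491/2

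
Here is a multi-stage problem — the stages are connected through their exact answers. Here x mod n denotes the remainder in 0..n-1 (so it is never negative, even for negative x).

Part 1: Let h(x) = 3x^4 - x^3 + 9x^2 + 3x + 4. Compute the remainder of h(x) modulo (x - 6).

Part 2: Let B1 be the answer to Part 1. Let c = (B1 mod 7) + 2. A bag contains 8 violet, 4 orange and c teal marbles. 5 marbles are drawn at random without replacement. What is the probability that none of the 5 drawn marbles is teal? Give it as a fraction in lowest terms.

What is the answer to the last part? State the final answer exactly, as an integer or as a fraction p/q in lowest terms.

36/91

Part 1: remainder = value at the root: 3*(6)^4 - 1*(6)^3 + 9*(6)^2 + 3*(6)^1 + 4 = (3888) + (-216) + (324) + (18) + (4) = 4018; answer 4018
Part 2: B1 = 4018; c = 2; total draws C(14,5) = 2002; favorable C(12,5) = 792; P = 36/91; answer 36/91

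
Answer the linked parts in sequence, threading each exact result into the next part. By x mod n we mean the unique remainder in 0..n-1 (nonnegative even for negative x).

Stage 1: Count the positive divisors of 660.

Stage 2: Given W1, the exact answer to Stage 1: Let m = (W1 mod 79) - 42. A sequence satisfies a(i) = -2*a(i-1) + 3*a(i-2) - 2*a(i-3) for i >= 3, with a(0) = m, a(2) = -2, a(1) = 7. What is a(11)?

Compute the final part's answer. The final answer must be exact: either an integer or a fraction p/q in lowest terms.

Stage 1: 660 = 2^2 * 3 * 5 * 11; number of divisors = (2+1) * (1+1) * (1+1) * (1+1) = 24; answer 24
Stage 2: W1 = 24; m = -18; a(3) = -2*(-2) + 3*(7) - 2*(-18) = 61; iterating: a(3)=61, a(4)=-142, a(5)=471, a(6)=-1490, a(7)=4677, a(8)=-14766, a(9)=46543, a(10)=-146738, a(11)=462637; answer 462637

462637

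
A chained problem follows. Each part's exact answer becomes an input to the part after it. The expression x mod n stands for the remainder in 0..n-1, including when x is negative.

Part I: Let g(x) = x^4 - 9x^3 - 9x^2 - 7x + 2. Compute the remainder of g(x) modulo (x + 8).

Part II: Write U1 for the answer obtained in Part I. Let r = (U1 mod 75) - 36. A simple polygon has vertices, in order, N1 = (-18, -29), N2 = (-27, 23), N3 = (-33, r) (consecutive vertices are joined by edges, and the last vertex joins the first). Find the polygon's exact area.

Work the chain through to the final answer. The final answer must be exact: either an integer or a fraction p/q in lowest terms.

372

Part I: remainder = value at the root: 1*(-8)^4 - 9*(-8)^3 - 9*(-8)^2 - 7*(-8)^1 + 2 = (4096) + (4608) + (-576) + (56) + (2) = 8186; answer 8186
Part II: U1 = 8186; r = -25; cross terms: (-18*23 - -27*-29)=-1197, (-27*-25 - -33*23)=1434, (-33*-29 - -18*-25)=507; twice the area = |744| = 744; area = 372; answer 372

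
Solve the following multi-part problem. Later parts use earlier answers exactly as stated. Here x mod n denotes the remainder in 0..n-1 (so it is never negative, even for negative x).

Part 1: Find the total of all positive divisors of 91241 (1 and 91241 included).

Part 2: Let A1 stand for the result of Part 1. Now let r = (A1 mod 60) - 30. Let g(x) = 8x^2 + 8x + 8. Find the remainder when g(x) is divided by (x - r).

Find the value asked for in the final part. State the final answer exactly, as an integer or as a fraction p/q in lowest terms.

Part 1: 91241 = 23 * 3967; sigma = (1 + 23) * (1 + 3967) = 24 * 3968 = 95232; answer 95232
Part 2: A1 = 95232; r = -18; remainder = value at the root: 8*(-18)^2 + 8*(-18)^1 + 8 = (2592) + (-144) + (8) = 2456; answer 2456

2456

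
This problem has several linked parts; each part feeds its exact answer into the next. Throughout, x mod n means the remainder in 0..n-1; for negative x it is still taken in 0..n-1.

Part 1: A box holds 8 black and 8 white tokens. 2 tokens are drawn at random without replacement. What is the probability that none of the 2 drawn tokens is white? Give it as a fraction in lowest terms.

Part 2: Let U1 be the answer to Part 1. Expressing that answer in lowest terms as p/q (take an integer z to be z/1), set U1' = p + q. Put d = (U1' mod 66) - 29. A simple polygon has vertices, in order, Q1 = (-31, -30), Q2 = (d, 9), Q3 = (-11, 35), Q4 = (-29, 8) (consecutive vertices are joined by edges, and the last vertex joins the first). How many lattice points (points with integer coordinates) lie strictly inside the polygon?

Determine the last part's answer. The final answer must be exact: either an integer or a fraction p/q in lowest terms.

1168

Part 1: total draws C(16,2) = 120; favorable C(8,2) = 28; P = 7/30; answer 7/30
Part 2: U1 = 7/30; threaded value p + q = 37; d = 8; cross terms: (-31*9 - 8*-30)=-39, (8*35 - -11*9)=379, (-11*8 - -29*35)=927, (-29*-30 - -31*8)=1118; twice the area = |2385| = 2385; area = 2385/2; boundary points = 39 + 1 + 9 + 2 = 51; strictly interior points = area - boundary/2 + 1 = 1168; answer 1168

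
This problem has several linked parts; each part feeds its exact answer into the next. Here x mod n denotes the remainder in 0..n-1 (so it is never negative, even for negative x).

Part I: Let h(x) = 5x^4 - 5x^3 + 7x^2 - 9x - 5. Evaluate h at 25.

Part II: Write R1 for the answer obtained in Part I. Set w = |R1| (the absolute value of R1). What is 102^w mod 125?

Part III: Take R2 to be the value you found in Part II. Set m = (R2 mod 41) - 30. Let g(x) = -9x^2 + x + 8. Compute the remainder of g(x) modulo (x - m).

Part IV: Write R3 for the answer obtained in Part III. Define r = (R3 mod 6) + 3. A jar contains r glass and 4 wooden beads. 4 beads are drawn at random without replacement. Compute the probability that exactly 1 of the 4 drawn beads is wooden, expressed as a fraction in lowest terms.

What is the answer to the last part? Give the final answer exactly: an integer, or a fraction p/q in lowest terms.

Part I: 5*(25)^4 - 5*(25)^3 + 7*(25)^2 - 9*(25)^1 - 5 = (1953125) + (-78125) + (4375) + (-225) + (-5) = 1879145; answer 1879145
Part II: R1 = 1879145; w = 1879145; squarings mod 125: 102^1=102, 102^2=29, 102^4=91, 102^8=31, 102^16=86, 102^32=21, 102^64=66, 102^128=106, 102^256=111, 102^512=71, 102^1024=41, 102^2048=56, 102^4096=11, 102^8192=121, 102^16384=16, 102^32768=6, 102^65536=36, 102^131072=46, 102^262144=116, 102^524288=81, 102^1048576=61; 102^1879145 = 102^1 * 102^8 * 102^32 * 102^64 * 102^1024 * 102^2048 * 102^8192 * 102^32768 * 102^262144 * 102^524288 * 102^1048576 = 82 (mod 125); answer 82
Part III: R2 = 82; m = -30; remainder = value at the root: -9*(-30)^2 + 1*(-30)^1 + 8 = (-8100) + (-30) + (8) = -8122; answer -8122
Part IV: R3 = -8122; r = 5; total draws C(9,4) = 126; favorable C(4,1)*C(5,3) = 40; P = 20/63; answer 20/63

20/63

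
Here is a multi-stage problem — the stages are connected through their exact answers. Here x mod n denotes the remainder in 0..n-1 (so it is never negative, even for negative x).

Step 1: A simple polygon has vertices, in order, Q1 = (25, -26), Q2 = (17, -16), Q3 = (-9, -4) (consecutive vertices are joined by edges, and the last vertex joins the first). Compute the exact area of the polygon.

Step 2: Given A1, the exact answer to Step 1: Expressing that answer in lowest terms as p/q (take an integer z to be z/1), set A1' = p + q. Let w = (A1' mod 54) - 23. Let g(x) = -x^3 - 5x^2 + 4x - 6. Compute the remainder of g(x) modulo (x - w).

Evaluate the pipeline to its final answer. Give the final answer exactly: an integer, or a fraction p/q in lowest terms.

Step 1: cross terms: (25*-16 - 17*-26)=42, (17*-4 - -9*-16)=-212, (-9*-26 - 25*-4)=334; twice the area = |164| = 164; area = 82; answer 82
Step 2: A1 = 82; threaded value p + q = 83; w = 6; remainder = value at the root: -1*(6)^3 - 5*(6)^2 + 4*(6)^1 - 6 = (-216) + (-180) + (24) + (-6) = -378; answer -378

-378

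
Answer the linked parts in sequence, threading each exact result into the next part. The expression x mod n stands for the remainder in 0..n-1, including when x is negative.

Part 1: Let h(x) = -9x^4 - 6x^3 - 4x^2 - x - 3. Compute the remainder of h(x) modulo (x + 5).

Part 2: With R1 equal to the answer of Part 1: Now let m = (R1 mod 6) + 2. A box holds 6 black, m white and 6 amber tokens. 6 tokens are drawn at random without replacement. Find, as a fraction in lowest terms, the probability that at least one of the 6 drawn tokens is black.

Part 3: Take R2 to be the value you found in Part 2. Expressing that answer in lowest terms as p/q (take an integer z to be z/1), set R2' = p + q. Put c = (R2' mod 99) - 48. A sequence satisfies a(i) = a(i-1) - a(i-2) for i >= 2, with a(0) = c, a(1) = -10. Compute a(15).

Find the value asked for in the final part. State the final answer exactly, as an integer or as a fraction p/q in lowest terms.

16

Part 1: remainder = value at the root: -9*(-5)^4 - 6*(-5)^3 - 4*(-5)^2 - 1*(-5)^1 - 3 = (-5625) + (750) + (-100) + (5) + (-3) = -4973; answer -4973
Part 2: R1 = -4973; m = 3; total draws C(15,6) = 5005; complement C(9,6) = 84; favorable 5005 - 84 = 4921; P = 703/715; answer 703/715
Part 3: R2 = 703/715; threaded value p + q = 1418; c = -16; a(2) = 1*(-10) - 1*(-16) = 6; iterating: a(2)=6, a(3)=16, a(4)=10, a(5)=-6, a(6)=-16, a(7)=-10, a(8)=6, a(9)=16, a(10)=10, a(11)=-6, a(12)=-16, a(13)=-10, a(14)=6, a(15)=16; answer 16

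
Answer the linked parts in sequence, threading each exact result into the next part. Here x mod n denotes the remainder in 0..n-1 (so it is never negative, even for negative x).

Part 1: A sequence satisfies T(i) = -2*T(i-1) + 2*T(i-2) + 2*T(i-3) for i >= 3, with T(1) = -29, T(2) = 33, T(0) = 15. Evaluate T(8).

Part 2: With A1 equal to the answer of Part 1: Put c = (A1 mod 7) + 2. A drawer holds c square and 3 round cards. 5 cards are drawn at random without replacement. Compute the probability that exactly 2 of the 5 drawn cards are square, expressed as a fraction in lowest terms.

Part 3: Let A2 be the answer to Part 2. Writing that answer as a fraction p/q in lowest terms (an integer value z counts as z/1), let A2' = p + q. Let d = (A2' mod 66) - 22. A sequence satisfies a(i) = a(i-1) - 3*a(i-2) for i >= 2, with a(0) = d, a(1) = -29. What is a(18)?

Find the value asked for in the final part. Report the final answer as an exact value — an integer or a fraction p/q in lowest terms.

Part 1: T(3) = -2*(33) + 2*(-29) + 2*(15) = -94; iterating: T(3)=-94, T(4)=196, T(5)=-514, T(6)=1232, T(7)=-3100, T(8)=7636; answer 7636
Part 2: A1 = 7636; c = 8; total draws C(11,5) = 462; favorable C(8,2)*C(3,3) = 28; P = 2/33; answer 2/33
Part 3: A2 = 2/33; threaded value p + q = 35; d = 13; a(2) = 1*(-29) - 3*(13) = -68; iterating: a(2)=-68, a(3)=19, a(4)=223, a(5)=166, a(6)=-503, a(7)=-1001, a(8)=508, a(9)=3511, a(10)=1987, a(11)=-8546, a(12)=-14507, a(13)=11131, a(14)=54652, a(15)=21259, a(16)=-142697, a(17)=-206474, a(18)=221617; answer 221617

221617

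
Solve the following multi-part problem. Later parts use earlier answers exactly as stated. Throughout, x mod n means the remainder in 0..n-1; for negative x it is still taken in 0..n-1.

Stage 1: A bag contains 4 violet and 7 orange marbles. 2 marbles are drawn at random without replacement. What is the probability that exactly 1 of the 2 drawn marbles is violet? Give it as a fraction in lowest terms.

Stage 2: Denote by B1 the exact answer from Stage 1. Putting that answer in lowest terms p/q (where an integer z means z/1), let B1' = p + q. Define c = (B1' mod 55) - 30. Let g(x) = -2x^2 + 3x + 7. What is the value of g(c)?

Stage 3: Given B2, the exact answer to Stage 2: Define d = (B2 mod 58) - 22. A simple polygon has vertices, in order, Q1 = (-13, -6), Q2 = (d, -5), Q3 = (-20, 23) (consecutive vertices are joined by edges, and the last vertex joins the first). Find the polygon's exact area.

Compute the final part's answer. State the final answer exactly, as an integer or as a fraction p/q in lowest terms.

Stage 1: total draws C(11,2) = 55; favorable C(4,1)*C(7,1) = 28; P = 28/55; answer 28/55
Stage 2: B1 = 28/55; threaded value p + q = 83; c = -2; -2*(-2)^2 + 3*(-2)^1 + 7 = (-8) + (-6) + (7) = -7; answer -7
Stage 3: B2 = -7; d = 29; cross terms: (-13*-5 - 29*-6)=239, (29*23 - -20*-5)=567, (-20*-6 - -13*23)=419; twice the area = |1225| = 1225; area = 1225/2; answer 1225/2

1225/2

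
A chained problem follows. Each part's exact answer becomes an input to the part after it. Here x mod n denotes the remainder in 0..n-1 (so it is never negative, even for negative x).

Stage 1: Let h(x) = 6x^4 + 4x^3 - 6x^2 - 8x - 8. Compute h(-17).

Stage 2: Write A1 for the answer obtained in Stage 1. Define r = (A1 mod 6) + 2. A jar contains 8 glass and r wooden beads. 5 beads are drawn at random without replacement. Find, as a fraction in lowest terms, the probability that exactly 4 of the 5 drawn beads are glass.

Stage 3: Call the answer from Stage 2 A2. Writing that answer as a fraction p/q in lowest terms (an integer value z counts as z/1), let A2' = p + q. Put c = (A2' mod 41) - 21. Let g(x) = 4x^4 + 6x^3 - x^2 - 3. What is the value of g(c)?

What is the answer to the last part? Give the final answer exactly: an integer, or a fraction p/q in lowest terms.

7494

Stage 1: 6*(-17)^4 + 4*(-17)^3 - 6*(-17)^2 - 8*(-17)^1 - 8 = (501126) + (-19652) + (-1734) + (136) + (-8) = 479868; answer 479868
Stage 2: A1 = 479868; r = 2; total draws C(10,5) = 252; favorable C(8,4)*C(2,1) = 140; P = 5/9; answer 5/9
Stage 3: A2 = 5/9; threaded value p + q = 14; c = -7; 4*(-7)^4 + 6*(-7)^3 - 1*(-7)^2 - 3 = (9604) + (-2058) + (-49) + (-3) = 7494; answer 7494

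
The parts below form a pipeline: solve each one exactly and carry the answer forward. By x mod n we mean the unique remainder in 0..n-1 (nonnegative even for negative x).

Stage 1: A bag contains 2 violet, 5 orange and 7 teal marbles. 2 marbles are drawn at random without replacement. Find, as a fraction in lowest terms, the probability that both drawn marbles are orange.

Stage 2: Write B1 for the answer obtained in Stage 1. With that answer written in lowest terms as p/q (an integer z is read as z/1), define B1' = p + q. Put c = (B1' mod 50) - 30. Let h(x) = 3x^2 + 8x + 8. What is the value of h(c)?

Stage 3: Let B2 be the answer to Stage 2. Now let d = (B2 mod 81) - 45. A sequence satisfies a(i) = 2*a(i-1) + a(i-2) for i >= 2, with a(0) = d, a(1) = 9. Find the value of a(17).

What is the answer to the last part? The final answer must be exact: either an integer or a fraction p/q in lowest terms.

3638553

Stage 1: total draws C(14,2) = 91; favorable C(5,2) = 10; P = 10/91; answer 10/91
Stage 2: B1 = 10/91; threaded value p + q = 101; c = -29; 3*(-29)^2 + 8*(-29)^1 + 8 = (2523) + (-232) + (8) = 2299; answer 2299
Stage 3: B2 = 2299; d = -14; a(2) = 2*(9) + 1*(-14) = 4; iterating: a(2)=4, a(3)=17, a(4)=38, a(5)=93, a(6)=224, a(7)=541, a(8)=1306, a(9)=3153, a(10)=7612, a(11)=18377, a(12)=44366, a(13)=107109, a(14)=258584, a(15)=624277, a(16)=1507138, a(17)=3638553; answer 3638553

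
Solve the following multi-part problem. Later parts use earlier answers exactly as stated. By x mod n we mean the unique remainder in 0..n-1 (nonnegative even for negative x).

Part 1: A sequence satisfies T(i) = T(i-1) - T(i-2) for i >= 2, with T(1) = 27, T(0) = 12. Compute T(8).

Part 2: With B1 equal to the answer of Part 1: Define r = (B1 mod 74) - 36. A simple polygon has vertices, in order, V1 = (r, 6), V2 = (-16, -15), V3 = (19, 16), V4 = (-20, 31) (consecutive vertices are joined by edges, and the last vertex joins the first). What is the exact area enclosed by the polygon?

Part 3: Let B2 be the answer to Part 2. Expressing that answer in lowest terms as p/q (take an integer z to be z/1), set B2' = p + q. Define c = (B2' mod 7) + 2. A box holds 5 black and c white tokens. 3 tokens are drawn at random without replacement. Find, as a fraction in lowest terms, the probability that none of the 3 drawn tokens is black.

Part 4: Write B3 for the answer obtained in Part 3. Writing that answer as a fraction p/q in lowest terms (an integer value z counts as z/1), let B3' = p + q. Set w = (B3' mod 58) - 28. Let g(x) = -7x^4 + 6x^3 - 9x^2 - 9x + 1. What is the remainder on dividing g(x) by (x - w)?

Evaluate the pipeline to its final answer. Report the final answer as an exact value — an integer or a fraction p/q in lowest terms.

-376514

Part 1: T(2) = 1*(27) - 1*(12) = 15; iterating: T(2)=15, T(3)=-12, T(4)=-27, T(5)=-15, T(6)=12, T(7)=27, T(8)=15; answer 15
Part 2: B1 = 15; r = -21; cross terms: (-21*-15 - -16*6)=411, (-16*16 - 19*-15)=29, (19*31 - -20*16)=909, (-20*6 - -21*31)=531; twice the area = |1880| = 1880; area = 940; answer 940
Part 3: B2 = 940; threaded value p + q = 941; c = 5; total draws C(10,3) = 120; favorable C(5,3) = 10; P = 1/12; answer 1/12
Part 4: B3 = 1/12; threaded value p + q = 13; w = -15; remainder = value at the root: -7*(-15)^4 + 6*(-15)^3 - 9*(-15)^2 - 9*(-15)^1 + 1 = (-354375) + (-20250) + (-2025) + (135) + (1) = -376514; answer -376514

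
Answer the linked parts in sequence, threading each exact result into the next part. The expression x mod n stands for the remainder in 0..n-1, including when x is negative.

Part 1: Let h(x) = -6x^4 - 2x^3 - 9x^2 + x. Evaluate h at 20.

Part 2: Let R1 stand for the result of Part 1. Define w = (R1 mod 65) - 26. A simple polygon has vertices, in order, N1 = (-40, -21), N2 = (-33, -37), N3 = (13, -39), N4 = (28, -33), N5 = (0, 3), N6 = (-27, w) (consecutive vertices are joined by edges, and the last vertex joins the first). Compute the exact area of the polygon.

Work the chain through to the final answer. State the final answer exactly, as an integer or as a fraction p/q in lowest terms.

2155

Part 1: -6*(20)^4 - 2*(20)^3 - 9*(20)^2 + 1*(20)^1 = (-960000) + (-16000) + (-3600) + (20) = -979580; answer -979580
Part 2: R1 = -979580; w = 9; cross terms: (-40*-37 - -33*-21)=787, (-33*-39 - 13*-37)=1768, (13*-33 - 28*-39)=663, (28*3 - 0*-33)=84, (0*9 - -27*3)=81, (-27*-21 - -40*9)=927; twice the area = |4310| = 4310; area = 2155; answer 2155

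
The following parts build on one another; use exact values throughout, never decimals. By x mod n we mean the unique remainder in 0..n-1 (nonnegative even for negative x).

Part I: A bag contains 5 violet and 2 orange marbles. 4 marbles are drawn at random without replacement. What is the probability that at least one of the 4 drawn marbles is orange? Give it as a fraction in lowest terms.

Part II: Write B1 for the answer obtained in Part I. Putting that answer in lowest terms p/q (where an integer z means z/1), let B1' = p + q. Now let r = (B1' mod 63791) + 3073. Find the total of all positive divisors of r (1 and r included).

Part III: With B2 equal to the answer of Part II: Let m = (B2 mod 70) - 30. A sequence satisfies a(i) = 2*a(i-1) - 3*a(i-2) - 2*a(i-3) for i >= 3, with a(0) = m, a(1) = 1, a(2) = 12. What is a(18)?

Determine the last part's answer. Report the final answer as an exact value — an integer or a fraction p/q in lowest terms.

Part I: total draws C(7,4) = 35; complement C(5,4) = 5; favorable 35 - 5 = 30; P = 6/7; answer 6/7
Part II: B1 = 6/7; threaded value p + q = 13; r = 3086; 3086 = 2 * 1543; sigma = (1 + 2) * (1 + 1543) = 3 * 1544 = 4632; answer 4632
Part III: B2 = 4632; m = -18; a(3) = 2*(12) - 3*(1) - 2*(-18) = 57; iterating: a(3)=57, a(4)=76, a(5)=-43, a(6)=-428, a(7)=-879, a(8)=-388, a(9)=2717, a(10)=8356, a(11)=9337, a(12)=-11828, a(13)=-68379, a(14)=-119948, a(15)=-11103, a(16)=474396, a(17)=1221997, a(18)=1043012; answer 1043012

1043012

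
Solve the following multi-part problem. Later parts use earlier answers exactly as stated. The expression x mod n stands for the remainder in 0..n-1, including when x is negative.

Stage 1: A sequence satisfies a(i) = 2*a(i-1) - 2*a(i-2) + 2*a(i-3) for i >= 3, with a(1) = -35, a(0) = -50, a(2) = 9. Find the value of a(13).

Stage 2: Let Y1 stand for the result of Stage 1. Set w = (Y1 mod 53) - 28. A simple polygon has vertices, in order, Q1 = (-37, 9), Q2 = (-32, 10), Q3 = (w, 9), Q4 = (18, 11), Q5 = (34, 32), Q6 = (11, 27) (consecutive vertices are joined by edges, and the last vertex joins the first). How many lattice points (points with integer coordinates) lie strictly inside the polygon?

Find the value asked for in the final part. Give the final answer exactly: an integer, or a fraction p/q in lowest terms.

655

Stage 1: a(3) = 2*(9) - 2*(-35) + 2*(-50) = -12; iterating: a(3)=-12, a(4)=-112, a(5)=-182, a(6)=-164, a(7)=-188, a(8)=-412, a(9)=-776, a(10)=-1104, a(11)=-1480, a(12)=-2304, a(13)=-3856; answer -3856
Stage 2: Y1 = -3856; w = -15; cross terms: (-37*10 - -32*9)=-82, (-32*9 - -15*10)=-138, (-15*11 - 18*9)=-327, (18*32 - 34*11)=202, (34*27 - 11*32)=566, (11*9 - -37*27)=1098; twice the area = |1319| = 1319; area = 1319/2; boundary points = 1 + 1 + 1 + 1 + 1 + 6 = 11; strictly interior points = area - boundary/2 + 1 = 655; answer 655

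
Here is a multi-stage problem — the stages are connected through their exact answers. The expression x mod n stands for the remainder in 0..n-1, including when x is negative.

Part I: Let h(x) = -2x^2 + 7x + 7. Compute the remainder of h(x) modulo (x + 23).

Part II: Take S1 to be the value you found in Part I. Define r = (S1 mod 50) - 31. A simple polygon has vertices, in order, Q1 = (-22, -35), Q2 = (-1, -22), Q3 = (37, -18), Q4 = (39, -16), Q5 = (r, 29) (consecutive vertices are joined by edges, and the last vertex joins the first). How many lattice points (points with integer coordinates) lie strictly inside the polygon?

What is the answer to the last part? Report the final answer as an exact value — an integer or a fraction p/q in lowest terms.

1511

Part I: remainder = value at the root: -2*(-23)^2 + 7*(-23)^1 + 7 = (-1058) + (-161) + (7) = -1212; answer -1212
Part II: S1 = -1212; r = 7; cross terms: (-22*-22 - -1*-35)=449, (-1*-18 - 37*-22)=832, (37*-16 - 39*-18)=110, (39*29 - 7*-16)=1243, (7*-35 - -22*29)=393; twice the area = |3027| = 3027; area = 3027/2; boundary points = 1 + 2 + 2 + 1 + 1 = 7; strictly interior points = area - boundary/2 + 1 = 1511; answer 1511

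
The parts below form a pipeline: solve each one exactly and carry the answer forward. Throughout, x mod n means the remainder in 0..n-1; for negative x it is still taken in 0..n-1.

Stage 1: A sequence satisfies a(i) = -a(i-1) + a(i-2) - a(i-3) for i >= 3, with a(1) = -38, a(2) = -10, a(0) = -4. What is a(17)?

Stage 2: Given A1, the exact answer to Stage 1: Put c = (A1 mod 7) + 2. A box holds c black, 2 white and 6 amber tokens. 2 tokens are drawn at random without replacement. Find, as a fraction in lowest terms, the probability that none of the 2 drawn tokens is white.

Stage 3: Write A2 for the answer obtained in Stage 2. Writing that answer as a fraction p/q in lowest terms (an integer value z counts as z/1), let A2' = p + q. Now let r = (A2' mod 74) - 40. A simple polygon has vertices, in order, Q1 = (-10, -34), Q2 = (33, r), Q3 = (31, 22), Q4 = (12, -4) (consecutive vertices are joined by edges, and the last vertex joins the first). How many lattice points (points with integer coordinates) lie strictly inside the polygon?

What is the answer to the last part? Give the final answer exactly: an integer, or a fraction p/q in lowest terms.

Stage 1: a(3) = -1*(-10) + 1*(-38) - 1*(-4) = -24; iterating: a(3)=-24, a(4)=52, a(5)=-66, a(6)=142, a(7)=-260, a(8)=468, a(9)=-870, a(10)=1598, a(11)=-2936, a(12)=5404, a(13)=-9938, a(14)=18278, a(15)=-33620, a(16)=61836, a(17)=-113734; answer -113734
Stage 2: A1 = -113734; c = 4; total draws C(12,2) = 66; favorable C(10,2) = 45; P = 15/22; answer 15/22
Stage 3: A2 = 15/22; threaded value p + q = 37; r = -3; cross terms: (-10*-3 - 33*-34)=1152, (33*22 - 31*-3)=819, (31*-4 - 12*22)=-388, (12*-34 - -10*-4)=-448; twice the area = |1135| = 1135; area = 1135/2; boundary points = 1 + 1 + 1 + 2 = 5; strictly interior points = area - boundary/2 + 1 = 566; answer 566

566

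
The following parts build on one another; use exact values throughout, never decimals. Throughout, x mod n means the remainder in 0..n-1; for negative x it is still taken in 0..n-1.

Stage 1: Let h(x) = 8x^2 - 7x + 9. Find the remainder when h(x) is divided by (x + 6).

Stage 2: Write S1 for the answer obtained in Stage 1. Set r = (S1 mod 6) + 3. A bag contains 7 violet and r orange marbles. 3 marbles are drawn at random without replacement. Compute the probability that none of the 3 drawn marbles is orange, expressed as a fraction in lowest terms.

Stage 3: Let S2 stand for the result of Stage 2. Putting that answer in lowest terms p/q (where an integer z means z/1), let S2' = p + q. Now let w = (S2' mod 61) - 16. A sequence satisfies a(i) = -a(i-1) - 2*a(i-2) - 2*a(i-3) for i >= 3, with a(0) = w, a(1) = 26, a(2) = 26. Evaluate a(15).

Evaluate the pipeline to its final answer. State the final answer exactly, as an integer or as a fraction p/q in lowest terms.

-4446

Stage 1: remainder = value at the root: 8*(-6)^2 - 7*(-6)^1 + 9 = (288) + (42) + (9) = 339; answer 339
Stage 2: S1 = 339; r = 6; total draws C(13,3) = 286; favorable C(7,3) = 35; P = 35/286; answer 35/286
Stage 3: S2 = 35/286; threaded value p + q = 321; w = 0; a(3) = -1*(26) - 2*(26) - 2*(0) = -78; iterating: a(3)=-78, a(4)=-26, a(5)=130, a(6)=78, a(7)=-286, a(8)=-130, a(9)=546, a(10)=286, a(11)=-1118, a(12)=-546, a(13)=2210, a(14)=1118, a(15)=-4446; answer -4446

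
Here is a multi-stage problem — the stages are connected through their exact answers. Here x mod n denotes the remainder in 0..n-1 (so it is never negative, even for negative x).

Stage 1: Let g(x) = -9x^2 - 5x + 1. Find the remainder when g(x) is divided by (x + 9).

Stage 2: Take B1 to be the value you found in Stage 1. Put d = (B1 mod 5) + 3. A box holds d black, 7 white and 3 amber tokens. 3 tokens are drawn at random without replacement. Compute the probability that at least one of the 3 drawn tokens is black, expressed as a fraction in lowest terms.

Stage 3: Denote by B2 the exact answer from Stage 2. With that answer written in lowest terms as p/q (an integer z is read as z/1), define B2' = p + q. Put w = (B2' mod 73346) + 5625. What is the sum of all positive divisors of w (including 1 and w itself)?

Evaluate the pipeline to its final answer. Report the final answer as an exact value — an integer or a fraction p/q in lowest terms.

Stage 1: remainder = value at the root: -9*(-9)^2 - 5*(-9)^1 + 1 = (-729) + (45) + (1) = -683; answer -683
Stage 2: B1 = -683; d = 5; total draws C(15,3) = 455; complement C(10,3) = 120; favorable 455 - 120 = 335; P = 67/91; answer 67/91
Stage 3: B2 = 67/91; threaded value p + q = 158; w = 5783; 5783 is prime, so its only divisors are 1 and 5783; sigma = 1 + 5783 = 5784; answer 5784

5784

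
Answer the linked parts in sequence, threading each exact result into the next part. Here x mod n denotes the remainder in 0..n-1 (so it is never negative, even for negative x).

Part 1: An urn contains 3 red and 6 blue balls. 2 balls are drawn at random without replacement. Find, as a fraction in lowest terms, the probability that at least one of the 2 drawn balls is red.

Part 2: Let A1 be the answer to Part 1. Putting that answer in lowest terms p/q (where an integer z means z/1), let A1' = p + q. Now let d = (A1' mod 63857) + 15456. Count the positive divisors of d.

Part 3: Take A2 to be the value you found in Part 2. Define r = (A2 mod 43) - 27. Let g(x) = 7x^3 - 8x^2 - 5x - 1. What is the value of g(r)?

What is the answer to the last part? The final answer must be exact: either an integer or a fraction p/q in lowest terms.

Part 1: total draws C(9,2) = 36; complement C(6,2) = 15; favorable 36 - 15 = 21; P = 7/12; answer 7/12
Part 2: A1 = 7/12; threaded value p + q = 19; d = 15475; 15475 = 5^2 * 619; number of divisors = (2+1) * (1+1) = 6; answer 6
Part 3: A2 = 6; r = -21; 7*(-21)^3 - 8*(-21)^2 - 5*(-21)^1 - 1 = (-64827) + (-3528) + (105) + (-1) = -68251; answer -68251

-68251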